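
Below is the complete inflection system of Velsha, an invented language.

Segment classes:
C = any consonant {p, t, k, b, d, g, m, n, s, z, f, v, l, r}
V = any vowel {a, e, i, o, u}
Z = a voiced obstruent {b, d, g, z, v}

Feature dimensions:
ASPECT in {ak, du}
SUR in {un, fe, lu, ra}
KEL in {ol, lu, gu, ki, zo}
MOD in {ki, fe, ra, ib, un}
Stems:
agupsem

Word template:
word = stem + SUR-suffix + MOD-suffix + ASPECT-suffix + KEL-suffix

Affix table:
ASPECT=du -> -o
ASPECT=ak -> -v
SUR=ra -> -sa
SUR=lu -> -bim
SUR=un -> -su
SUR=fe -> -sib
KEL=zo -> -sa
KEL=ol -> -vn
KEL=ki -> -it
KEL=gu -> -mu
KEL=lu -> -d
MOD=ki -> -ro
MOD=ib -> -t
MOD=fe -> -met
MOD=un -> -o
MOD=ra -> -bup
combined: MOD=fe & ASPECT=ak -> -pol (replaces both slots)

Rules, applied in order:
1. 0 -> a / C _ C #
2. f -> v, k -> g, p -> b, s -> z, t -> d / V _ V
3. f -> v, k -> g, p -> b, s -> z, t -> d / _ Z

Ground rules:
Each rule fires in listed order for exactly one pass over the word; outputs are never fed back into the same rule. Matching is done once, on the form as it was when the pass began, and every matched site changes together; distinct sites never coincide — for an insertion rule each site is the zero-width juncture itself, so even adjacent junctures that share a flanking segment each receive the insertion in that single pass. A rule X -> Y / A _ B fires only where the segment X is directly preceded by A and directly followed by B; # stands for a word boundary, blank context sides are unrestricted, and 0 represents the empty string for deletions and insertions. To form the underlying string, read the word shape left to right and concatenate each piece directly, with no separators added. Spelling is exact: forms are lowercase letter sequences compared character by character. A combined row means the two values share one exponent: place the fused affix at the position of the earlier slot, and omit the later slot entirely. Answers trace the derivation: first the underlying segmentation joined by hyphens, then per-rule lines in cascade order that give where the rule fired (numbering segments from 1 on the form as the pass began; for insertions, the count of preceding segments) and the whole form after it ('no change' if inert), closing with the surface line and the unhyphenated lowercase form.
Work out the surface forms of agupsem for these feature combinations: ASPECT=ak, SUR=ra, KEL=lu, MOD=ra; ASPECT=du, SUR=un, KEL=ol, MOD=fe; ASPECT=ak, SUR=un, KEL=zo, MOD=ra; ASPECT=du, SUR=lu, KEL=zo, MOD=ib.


cell ASPECT=ak, SUR=ra, KEL=lu, MOD=ra:
underlying: agupsem-sa-bup-v-d
1. 0 -> a / C _ C #: inserts after position(s) 13: agupsemsabupvad
2. f -> v, k -> g, p -> b, s -> z, t -> d / V _ V: no change
3. f -> v, k -> g, p -> b, s -> z, t -> d / _ Z: fires at position(s) 12: agupsemsabubvad
surface: agupsemsabubvad

cell ASPECT=du, SUR=un, KEL=ol, MOD=fe:
underlying: agupsem-su-met-o-vn
1. 0 -> a / C _ C #: inserts after position(s) 14: agupsemsumetovan
2. f -> v, k -> g, p -> b, s -> z, t -> d / V _ V: fires at position(s) 12: agupsemsumedovan
3. f -> v, k -> g, p -> b, s -> z, t -> d / _ Z: no change
surface: agupsemsumedovan

cell ASPECT=ak, SUR=un, KEL=zo, MOD=ra:
underlying: agupsem-su-bup-v-sa
1. 0 -> a / C _ C #: no change
2. f -> v, k -> g, p -> b, s -> z, t -> d / V _ V: no change
3. f -> v, k -> g, p -> b, s -> z, t -> d / _ Z: fires at position(s) 12: agupsemsububvsa
surface: agupsemsububvsa

cell ASPECT=du, SUR=lu, KEL=zo, MOD=ib:
underlying: agupsem-bim-t-o-sa
1. 0 -> a / C _ C #: no change
2. f -> v, k -> g, p -> b, s -> z, t -> d / V _ V: fires at position(s) 13: agupsembimtoza
3. f -> v, k -> g, p -> b, s -> z, t -> d / _ Z: no change
surface: agupsembimtoza


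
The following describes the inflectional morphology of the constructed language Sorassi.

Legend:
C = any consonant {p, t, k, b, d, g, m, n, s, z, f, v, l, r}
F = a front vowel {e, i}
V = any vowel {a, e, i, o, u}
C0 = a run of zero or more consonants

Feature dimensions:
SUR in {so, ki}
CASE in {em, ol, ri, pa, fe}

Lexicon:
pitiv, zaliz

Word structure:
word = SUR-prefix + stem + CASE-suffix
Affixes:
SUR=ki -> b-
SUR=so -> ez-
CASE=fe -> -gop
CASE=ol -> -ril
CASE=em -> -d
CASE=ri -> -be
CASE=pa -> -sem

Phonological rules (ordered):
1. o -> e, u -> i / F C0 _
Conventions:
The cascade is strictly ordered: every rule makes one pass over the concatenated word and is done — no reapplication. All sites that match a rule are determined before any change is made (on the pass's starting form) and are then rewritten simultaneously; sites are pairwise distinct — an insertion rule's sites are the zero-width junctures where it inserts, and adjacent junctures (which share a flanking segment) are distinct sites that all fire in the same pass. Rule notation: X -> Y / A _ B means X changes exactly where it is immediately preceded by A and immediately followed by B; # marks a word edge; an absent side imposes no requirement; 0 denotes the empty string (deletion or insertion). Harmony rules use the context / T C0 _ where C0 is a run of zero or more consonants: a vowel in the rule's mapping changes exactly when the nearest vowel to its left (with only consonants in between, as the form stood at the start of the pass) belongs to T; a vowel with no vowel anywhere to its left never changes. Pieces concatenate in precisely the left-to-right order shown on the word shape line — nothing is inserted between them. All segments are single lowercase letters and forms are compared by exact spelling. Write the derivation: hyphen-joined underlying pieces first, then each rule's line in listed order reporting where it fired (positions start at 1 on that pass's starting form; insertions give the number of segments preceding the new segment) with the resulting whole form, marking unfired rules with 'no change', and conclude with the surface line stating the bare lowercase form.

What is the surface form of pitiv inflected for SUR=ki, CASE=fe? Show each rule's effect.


underlying: b-pitiv-gop
1. o -> e, u -> i / F C0 _: fires at position(s) 8: bpitivgep
surface: bpitivgep


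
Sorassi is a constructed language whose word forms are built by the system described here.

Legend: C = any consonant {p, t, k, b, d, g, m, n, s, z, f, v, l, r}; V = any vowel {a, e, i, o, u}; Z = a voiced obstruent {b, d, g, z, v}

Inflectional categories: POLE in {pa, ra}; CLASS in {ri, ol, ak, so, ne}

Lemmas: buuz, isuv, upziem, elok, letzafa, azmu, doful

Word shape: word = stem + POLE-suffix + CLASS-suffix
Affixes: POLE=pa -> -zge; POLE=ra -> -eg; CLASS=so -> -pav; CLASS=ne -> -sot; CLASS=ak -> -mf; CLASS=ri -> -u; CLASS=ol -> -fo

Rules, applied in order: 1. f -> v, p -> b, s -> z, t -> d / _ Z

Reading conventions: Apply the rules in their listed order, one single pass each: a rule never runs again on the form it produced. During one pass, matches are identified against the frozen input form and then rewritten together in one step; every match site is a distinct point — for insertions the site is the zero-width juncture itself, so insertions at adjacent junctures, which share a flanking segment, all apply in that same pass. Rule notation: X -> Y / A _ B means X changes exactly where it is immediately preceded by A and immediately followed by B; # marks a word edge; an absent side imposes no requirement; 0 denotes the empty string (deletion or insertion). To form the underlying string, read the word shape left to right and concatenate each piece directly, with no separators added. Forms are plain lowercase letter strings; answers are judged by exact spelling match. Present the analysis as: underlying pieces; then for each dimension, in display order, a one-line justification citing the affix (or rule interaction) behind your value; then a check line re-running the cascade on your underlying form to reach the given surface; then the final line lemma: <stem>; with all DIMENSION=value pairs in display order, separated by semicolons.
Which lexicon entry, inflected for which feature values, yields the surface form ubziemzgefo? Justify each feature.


underlying: upziem-zge-fo
POLE=pa - signalled by the affix -zge
CLASS=ol - signalled by the affix -fo
check: upziemzgefo -> ubziemzgefo
lemma: upziem; POLE=pa; CLASS=ol


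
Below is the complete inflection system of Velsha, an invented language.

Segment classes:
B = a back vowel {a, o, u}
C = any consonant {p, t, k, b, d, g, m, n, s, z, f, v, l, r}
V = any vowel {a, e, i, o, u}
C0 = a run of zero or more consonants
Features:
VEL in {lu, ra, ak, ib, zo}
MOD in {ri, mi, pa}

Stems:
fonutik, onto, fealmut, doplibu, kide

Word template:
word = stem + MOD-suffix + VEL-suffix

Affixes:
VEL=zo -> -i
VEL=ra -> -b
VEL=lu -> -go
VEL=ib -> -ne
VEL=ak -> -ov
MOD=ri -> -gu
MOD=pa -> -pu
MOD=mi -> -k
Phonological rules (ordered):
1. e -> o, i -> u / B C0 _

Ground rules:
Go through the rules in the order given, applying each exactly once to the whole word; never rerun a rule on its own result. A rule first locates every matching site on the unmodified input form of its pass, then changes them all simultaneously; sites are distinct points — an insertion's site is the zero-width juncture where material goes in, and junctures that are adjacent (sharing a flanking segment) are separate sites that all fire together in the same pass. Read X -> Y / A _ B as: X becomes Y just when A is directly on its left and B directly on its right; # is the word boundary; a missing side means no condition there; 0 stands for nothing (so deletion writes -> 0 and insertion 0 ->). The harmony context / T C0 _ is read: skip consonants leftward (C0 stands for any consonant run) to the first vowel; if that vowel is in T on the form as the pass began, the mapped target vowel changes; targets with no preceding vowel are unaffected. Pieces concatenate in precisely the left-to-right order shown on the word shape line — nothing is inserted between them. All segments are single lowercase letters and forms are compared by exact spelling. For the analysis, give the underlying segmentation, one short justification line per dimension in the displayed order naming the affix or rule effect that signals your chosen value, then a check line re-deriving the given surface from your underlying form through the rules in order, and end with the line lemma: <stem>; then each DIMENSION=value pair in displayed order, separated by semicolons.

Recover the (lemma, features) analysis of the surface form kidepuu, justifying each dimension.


underlying: kide-pu-i
VEL=zo - signalled by the affix -i
MOD=pa - signalled by the affix -pu
check: kidepui -> kidepuu
lemma: kide; VEL=zo; MOD=pa


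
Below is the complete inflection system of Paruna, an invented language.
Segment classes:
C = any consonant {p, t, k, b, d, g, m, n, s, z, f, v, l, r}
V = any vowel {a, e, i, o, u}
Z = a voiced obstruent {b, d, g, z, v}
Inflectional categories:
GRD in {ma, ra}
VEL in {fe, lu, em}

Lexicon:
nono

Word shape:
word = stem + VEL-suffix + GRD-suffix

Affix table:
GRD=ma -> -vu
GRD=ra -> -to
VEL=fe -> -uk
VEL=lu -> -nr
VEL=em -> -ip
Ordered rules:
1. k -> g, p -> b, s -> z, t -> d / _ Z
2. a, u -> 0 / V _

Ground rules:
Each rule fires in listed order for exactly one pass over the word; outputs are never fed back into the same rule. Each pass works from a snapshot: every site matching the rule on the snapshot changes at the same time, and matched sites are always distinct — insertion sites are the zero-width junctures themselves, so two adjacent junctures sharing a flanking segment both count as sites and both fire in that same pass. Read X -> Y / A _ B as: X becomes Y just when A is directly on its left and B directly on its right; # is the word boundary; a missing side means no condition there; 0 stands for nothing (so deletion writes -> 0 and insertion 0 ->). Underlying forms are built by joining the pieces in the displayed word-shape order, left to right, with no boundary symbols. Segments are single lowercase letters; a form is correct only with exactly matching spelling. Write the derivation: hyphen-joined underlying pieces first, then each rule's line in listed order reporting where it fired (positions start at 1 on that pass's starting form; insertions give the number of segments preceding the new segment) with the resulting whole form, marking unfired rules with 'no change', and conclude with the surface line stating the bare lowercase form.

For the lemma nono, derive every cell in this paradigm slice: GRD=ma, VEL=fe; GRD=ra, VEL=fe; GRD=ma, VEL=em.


cell GRD=ma, VEL=fe:
underlying: nono-uk-vu
1. k -> g, p -> b, s -> z, t -> d / _ Z: fires at position(s) 6: nonougvu
2. a, u -> 0 / V _: fires at position(s) 5: nonogvu
surface: nonogvu

cell GRD=ra, VEL=fe:
underlying: nono-uk-to
1. k -> g, p -> b, s -> z, t -> d / _ Z: no change
2. a, u -> 0 / V _: fires at position(s) 5: nonokto
surface: nonokto

cell GRD=ma, VEL=em:
underlying: nono-ip-vu
1. k -> g, p -> b, s -> z, t -> d / _ Z: fires at position(s) 6: nonoibvu
2. a, u -> 0 / V _: no change
surface: nonoibvu


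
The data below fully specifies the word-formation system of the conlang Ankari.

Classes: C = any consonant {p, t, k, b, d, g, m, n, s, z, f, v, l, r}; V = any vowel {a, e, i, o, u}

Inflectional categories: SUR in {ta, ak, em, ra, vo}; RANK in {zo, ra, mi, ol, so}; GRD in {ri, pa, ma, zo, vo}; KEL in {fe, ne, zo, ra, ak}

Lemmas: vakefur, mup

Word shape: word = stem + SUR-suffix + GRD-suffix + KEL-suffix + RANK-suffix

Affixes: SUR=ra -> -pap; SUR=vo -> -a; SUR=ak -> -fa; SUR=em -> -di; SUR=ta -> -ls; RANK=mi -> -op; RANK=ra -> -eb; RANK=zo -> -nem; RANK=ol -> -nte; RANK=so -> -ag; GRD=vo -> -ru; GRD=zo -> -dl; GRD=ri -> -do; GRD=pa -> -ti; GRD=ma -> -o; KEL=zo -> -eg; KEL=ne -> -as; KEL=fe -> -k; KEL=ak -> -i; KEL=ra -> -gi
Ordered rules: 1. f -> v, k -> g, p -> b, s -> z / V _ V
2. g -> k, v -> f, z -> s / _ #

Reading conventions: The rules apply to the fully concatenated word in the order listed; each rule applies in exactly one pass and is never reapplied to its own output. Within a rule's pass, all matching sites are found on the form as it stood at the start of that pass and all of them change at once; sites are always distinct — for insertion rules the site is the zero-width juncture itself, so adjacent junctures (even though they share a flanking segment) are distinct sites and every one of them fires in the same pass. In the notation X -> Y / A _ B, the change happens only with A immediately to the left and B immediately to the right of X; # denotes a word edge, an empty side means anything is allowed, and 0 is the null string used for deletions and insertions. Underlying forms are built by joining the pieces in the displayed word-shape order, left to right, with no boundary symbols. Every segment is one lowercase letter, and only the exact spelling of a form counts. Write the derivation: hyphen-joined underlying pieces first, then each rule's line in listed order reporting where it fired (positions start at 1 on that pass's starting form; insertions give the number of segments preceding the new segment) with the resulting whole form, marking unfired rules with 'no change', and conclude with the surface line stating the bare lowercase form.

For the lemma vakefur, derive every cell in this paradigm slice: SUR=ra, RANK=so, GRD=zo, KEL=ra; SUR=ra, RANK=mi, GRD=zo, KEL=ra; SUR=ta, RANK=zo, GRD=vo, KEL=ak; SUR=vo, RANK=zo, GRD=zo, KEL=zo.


cell SUR=ra, RANK=so, GRD=zo, KEL=ra:
underlying: vakefur-pap-dl-gi-ag
1. f -> v, k -> g, p -> b, s -> z / V _ V: fires at position(s) 3, 5: vagevurpapdlgiag
2. g -> k, v -> f, z -> s / _ #: fires at position(s) 16: vagevurpapdlgiak
surface: vagevurpapdlgiak

cell SUR=ra, RANK=mi, GRD=zo, KEL=ra:
underlying: vakefur-pap-dl-gi-op
1. f -> v, k -> g, p -> b, s -> z / V _ V: fires at position(s) 3, 5: vagevurpapdlgiop
2. g -> k, v -> f, z -> s / _ #: no change
surface: vagevurpapdlgiop

cell SUR=ta, RANK=zo, GRD=vo, KEL=ak:
underlying: vakefur-ls-ru-i-nem
1. f -> v, k -> g, p -> b, s -> z / V _ V: fires at position(s) 3, 5: vagevurlsruinem
2. g -> k, v -> f, z -> s / _ #: no change
surface: vagevurlsruinem

cell SUR=vo, RANK=zo, GRD=zo, KEL=zo:
underlying: vakefur-a-dl-eg-nem
1. f -> v, k -> g, p -> b, s -> z / V _ V: fires at position(s) 3, 5: vagevuradlegnem
2. g -> k, v -> f, z -> s / _ #: no change
surface: vagevuradlegnem


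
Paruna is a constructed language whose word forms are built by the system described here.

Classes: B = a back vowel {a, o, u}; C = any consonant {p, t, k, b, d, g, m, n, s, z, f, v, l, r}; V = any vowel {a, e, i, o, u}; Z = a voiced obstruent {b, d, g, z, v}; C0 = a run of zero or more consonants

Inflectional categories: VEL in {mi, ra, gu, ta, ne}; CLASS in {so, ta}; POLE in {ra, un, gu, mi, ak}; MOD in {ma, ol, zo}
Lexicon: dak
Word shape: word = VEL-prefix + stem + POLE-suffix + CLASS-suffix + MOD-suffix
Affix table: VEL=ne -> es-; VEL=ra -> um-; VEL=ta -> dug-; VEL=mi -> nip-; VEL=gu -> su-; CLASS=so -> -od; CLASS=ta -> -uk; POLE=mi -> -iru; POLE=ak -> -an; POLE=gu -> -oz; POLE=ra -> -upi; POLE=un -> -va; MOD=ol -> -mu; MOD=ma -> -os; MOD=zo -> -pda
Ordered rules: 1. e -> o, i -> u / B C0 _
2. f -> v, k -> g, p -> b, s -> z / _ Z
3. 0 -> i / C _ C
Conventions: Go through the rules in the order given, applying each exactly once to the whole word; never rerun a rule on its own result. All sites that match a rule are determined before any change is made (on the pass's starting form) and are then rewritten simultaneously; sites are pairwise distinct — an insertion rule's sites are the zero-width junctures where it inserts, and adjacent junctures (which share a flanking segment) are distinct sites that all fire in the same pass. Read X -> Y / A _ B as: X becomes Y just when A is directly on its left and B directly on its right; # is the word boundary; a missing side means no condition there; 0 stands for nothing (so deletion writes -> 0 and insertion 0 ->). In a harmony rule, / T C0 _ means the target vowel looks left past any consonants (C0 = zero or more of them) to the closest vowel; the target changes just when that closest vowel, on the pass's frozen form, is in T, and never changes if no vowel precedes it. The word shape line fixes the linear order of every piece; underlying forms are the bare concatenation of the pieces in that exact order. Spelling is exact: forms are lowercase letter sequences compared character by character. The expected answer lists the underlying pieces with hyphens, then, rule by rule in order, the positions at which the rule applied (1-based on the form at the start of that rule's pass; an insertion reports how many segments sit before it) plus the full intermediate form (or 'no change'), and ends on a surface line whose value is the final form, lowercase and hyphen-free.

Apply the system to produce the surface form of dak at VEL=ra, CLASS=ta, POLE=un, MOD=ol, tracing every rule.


underlying: um-dak-va-uk-mu
1. e -> o, i -> u / B C0 _: no change
2. f -> v, k -> g, p -> b, s -> z / _ Z: fires at position(s) 5: umdagvaukmu
3. 0 -> i / C _ C: inserts after position(s) 2, 5, 9: umidagivaukimu
surface: umidagivaukimu


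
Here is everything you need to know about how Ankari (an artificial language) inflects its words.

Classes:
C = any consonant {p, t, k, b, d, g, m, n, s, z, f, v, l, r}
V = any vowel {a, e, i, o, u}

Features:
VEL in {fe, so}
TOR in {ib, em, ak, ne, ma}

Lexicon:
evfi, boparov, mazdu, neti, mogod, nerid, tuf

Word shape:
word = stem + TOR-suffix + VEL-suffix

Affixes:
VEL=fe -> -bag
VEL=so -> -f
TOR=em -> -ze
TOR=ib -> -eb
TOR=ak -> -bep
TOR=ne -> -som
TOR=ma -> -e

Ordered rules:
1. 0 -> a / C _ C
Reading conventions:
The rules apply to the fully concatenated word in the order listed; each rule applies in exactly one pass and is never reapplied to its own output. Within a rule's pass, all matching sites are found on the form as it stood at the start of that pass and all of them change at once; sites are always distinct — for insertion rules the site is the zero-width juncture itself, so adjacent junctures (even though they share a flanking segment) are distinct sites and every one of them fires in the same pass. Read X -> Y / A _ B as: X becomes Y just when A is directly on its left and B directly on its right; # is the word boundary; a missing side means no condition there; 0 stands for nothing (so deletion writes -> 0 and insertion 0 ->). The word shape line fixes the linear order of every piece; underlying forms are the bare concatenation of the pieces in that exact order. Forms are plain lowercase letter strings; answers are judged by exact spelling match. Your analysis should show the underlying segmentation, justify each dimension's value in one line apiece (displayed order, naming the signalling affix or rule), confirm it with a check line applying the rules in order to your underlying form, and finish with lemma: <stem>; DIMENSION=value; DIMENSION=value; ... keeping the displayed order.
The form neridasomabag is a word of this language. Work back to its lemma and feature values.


underlying: nerid-som-bag
VEL=fe - signalled by the affix -bag
TOR=ne - signalled by the affix -som
check: neridsombag -> neridasomabag
lemma: nerid; VEL=fe; TOR=ne


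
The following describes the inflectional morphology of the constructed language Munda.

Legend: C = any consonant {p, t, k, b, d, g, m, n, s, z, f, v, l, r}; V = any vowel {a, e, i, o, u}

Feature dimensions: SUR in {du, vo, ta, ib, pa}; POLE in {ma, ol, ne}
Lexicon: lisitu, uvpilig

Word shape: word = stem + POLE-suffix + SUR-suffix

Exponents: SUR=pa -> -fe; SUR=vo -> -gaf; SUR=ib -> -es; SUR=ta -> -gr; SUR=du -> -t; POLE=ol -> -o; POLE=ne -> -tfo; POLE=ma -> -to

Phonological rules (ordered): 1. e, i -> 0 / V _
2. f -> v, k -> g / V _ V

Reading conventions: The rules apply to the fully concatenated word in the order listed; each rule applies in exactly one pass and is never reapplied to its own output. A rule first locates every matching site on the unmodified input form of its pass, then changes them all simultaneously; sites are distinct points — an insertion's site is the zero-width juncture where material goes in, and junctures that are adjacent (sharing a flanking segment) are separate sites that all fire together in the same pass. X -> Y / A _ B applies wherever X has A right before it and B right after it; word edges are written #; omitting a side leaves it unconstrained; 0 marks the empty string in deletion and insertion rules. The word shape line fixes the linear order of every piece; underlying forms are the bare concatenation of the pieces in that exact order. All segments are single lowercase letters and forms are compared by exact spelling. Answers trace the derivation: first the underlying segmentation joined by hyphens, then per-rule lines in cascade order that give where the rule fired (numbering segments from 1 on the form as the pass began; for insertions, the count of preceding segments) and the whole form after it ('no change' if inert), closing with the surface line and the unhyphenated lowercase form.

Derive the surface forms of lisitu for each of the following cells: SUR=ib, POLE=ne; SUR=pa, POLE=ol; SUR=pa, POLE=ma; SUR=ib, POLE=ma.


cell SUR=ib, POLE=ne:
underlying: lisitu-tfo-es
1. e, i -> 0 / V _: fires at position(s) 10: lisitutfos
2. f -> v, k -> g / V _ V: no change
surface: lisitutfos

cell SUR=pa, POLE=ol:
underlying: lisitu-o-fe
1. e, i -> 0 / V _: no change
2. f -> v, k -> g / V _ V: fires at position(s) 8: lisituove
surface: lisituove

cell SUR=pa, POLE=ma:
underlying: lisitu-to-fe
1. e, i -> 0 / V _: no change
2. f -> v, k -> g / V _ V: fires at position(s) 9: lisitutove
surface: lisitutove

cell SUR=ib, POLE=ma:
underlying: lisitu-to-es
1. e, i -> 0 / V _: fires at position(s) 9: lisitutos
2. f -> v, k -> g / V _ V: no change
surface: lisitutos


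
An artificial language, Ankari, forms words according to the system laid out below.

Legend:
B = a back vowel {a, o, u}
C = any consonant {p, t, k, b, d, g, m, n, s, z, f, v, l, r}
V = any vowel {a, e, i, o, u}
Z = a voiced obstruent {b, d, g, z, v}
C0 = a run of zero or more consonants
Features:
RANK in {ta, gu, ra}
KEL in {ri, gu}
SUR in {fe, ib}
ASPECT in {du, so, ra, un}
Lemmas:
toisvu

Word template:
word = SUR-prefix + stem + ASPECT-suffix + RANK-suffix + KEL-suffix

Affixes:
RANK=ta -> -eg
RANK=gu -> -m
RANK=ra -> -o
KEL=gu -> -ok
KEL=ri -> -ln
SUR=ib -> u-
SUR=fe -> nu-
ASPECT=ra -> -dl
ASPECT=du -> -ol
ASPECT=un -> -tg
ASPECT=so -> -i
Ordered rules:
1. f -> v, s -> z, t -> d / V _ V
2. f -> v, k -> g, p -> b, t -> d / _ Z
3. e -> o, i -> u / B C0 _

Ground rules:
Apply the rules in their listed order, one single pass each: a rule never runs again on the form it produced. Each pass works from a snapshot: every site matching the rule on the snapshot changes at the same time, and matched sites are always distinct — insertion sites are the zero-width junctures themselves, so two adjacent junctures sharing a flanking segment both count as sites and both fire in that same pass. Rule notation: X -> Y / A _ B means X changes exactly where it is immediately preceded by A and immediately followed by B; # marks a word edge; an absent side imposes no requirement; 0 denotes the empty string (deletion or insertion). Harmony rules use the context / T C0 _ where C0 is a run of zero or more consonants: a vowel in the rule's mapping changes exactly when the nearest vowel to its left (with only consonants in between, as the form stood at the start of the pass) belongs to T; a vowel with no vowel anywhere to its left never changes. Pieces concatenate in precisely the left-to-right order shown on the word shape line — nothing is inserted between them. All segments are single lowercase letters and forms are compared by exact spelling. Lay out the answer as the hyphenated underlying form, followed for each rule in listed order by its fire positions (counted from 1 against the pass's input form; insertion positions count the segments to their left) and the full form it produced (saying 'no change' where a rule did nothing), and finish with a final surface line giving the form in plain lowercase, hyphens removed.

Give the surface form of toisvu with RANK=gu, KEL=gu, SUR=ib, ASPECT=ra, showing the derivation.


underlying: u-toisvu-dl-m-ok
1. f -> v, s -> z, t -> d / V _ V: fires at position(s) 2: udoisvudlmok
2. f -> v, k -> g, p -> b, t -> d / _ Z: no change
3. e -> o, i -> u / B C0 _: fires at position(s) 4: udousvudlmok
surface: udousvudlmok


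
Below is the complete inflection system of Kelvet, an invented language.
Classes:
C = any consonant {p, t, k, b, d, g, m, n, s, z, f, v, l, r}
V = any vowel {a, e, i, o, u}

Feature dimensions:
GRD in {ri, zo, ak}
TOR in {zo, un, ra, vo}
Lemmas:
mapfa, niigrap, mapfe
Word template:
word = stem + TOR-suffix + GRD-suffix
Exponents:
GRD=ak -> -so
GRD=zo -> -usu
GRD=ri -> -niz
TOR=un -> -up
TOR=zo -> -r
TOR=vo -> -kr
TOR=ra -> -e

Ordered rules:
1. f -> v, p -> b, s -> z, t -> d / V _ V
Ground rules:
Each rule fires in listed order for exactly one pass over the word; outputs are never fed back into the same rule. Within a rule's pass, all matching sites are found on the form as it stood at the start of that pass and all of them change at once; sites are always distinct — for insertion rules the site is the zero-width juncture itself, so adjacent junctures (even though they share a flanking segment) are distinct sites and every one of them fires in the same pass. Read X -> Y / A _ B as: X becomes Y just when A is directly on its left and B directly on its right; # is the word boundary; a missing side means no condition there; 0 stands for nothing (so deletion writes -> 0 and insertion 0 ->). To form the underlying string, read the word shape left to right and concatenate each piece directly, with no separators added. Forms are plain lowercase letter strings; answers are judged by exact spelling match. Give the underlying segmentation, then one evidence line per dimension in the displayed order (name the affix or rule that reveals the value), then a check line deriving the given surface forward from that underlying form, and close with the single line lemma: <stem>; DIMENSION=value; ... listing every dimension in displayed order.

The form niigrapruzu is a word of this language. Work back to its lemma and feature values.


underlying: niigrap-r-usu
GRD=zo - signalled by the affix -usu
TOR=zo - signalled by the affix -r
check: niigraprusu -> niigrapruzu
lemma: niigrap; GRD=zo; TOR=zo


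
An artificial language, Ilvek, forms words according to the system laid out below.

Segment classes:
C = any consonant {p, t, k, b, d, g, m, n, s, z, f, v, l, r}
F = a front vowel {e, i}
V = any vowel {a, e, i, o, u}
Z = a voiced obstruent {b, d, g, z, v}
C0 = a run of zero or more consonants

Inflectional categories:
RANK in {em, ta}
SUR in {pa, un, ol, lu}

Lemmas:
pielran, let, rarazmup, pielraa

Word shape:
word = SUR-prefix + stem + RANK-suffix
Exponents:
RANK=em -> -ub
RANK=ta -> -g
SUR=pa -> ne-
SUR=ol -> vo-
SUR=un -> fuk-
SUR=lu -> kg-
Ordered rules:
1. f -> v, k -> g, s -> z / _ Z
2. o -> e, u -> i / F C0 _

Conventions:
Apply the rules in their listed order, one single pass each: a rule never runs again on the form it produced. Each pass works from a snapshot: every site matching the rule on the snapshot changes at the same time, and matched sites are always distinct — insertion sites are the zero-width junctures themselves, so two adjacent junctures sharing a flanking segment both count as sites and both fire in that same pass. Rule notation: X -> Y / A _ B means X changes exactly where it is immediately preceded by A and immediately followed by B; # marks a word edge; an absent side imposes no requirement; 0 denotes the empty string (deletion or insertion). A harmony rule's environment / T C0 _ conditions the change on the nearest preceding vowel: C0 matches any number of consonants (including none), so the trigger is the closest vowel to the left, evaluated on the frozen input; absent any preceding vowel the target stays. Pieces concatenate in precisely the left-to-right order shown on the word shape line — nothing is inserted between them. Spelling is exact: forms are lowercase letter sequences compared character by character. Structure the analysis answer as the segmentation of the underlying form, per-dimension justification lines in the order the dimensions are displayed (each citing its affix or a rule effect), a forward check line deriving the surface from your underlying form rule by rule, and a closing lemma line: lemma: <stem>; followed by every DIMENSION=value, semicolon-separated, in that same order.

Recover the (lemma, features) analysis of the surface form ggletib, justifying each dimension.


underlying: kg-let-ub
RANK=em - signalled by the affix -ub
SUR=lu - signalled by the affix kg-
check: kgletub -> ggletub -> ggletib
lemma: let; RANK=em; SUR=lu


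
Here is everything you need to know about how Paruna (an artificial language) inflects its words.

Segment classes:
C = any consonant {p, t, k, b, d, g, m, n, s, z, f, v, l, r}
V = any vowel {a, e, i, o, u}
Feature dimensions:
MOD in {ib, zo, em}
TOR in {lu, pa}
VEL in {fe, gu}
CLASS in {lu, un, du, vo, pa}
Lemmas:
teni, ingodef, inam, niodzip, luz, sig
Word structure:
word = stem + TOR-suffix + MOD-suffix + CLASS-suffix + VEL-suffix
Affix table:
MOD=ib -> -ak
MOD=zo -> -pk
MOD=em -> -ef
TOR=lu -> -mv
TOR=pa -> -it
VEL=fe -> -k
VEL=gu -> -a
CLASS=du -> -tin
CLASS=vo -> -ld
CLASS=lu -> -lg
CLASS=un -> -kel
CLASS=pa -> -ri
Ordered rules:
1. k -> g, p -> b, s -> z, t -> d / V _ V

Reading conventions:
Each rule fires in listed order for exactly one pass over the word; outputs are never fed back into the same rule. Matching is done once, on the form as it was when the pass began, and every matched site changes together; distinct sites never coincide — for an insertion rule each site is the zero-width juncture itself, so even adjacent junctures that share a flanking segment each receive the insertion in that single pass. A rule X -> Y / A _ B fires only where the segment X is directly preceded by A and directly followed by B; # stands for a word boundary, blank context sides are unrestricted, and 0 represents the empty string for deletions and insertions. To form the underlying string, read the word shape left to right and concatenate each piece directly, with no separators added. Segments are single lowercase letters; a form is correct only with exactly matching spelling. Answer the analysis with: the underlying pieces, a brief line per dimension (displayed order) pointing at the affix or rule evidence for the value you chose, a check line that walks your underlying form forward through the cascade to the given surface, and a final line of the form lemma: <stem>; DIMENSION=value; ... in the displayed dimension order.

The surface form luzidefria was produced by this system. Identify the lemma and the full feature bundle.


underlying: luz-it-ef-ri-a
MOD=em - signalled by the affix -ef
TOR=pa - signalled by the affix -it
VEL=gu - signalled by the affix -a
CLASS=pa - signalled by the affix -ri
check: luzitefria -> luzidefria
lemma: luz; MOD=em; TOR=pa; VEL=gu; CLASS=pa


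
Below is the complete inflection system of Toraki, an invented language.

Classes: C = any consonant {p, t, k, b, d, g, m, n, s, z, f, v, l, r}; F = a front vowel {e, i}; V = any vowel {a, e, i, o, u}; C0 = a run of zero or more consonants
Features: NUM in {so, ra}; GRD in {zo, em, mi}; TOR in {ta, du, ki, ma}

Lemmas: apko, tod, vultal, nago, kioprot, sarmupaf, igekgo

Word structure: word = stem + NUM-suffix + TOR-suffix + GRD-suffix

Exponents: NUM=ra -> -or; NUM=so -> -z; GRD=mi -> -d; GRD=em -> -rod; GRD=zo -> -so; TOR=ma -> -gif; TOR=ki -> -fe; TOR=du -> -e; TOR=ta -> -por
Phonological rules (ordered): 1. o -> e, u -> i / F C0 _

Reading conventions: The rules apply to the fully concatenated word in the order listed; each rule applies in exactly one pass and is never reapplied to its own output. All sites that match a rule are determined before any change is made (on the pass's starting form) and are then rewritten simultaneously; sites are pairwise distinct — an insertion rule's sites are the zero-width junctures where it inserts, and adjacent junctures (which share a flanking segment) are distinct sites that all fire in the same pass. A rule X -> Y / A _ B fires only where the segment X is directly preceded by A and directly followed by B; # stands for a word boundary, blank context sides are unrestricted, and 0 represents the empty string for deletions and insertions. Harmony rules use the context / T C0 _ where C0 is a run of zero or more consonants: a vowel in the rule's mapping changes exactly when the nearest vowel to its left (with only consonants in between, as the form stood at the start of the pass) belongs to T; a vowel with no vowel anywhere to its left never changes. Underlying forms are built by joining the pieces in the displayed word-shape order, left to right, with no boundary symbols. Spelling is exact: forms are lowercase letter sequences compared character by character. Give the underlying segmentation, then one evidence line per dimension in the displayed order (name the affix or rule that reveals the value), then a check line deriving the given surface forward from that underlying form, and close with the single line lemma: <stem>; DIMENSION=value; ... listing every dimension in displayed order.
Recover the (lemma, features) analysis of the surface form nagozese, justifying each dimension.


underlying: nago-z-e-so
NUM=so - signalled by the affix -z
GRD=zo - signalled by the affix -so
TOR=du - signalled by the affix -e
check: nagozeso -> nagozese
lemma: nago; NUM=so; GRD=zo; TOR=du


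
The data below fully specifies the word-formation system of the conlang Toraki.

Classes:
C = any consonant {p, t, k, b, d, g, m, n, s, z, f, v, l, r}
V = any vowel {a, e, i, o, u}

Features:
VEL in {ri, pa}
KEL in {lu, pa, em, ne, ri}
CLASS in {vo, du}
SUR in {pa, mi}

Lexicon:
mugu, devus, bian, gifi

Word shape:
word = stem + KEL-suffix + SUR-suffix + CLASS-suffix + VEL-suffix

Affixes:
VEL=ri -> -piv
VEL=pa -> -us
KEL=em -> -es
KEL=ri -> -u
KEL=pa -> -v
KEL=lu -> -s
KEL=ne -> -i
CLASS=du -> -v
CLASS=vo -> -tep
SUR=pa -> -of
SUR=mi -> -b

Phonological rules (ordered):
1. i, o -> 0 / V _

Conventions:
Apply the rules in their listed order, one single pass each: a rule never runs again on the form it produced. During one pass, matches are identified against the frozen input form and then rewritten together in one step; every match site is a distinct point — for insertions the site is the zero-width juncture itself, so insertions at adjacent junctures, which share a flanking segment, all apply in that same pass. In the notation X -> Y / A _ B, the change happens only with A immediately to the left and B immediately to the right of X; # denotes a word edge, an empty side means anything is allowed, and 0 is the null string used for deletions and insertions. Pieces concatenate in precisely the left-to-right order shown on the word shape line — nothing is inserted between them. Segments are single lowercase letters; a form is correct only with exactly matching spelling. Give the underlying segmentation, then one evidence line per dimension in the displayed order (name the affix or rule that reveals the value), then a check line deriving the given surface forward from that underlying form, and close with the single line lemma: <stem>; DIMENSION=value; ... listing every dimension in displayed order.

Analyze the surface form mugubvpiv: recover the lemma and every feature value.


underlying: mugu-i-b-v-piv
VEL=ri - signalled by the affix -piv
KEL=ne - signalled by the affix -i
CLASS=du - signalled by the affix -v
SUR=mi - signalled by the affix -b
check: muguibvpiv -> mugubvpiv
lemma: mugu; VEL=ri; KEL=ne; CLASS=du; SUR=mi


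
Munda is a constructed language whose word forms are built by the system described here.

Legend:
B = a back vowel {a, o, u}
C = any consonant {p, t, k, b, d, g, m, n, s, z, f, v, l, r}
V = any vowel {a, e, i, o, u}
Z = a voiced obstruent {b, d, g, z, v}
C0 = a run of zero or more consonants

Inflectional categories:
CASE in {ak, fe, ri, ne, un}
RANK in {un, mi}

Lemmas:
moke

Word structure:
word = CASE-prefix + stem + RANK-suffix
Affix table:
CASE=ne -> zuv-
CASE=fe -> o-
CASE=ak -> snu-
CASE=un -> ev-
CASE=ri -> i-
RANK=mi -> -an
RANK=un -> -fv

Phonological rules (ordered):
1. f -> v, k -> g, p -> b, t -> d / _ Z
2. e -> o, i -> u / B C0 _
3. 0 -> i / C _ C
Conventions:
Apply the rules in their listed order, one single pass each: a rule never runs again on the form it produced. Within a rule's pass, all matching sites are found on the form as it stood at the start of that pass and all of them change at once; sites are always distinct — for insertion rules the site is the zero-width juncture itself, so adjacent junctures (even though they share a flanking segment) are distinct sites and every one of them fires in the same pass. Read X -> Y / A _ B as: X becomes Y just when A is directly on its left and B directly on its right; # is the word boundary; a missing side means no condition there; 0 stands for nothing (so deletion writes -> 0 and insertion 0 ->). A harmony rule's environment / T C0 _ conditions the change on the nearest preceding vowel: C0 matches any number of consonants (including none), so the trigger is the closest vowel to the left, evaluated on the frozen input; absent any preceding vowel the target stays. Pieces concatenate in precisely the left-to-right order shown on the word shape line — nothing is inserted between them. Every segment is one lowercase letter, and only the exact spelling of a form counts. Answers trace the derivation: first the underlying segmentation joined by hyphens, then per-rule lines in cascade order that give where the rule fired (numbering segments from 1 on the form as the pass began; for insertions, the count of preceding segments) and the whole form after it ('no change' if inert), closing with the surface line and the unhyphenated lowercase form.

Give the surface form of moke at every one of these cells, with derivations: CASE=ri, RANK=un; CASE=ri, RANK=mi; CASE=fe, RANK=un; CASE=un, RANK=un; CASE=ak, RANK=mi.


cell CASE=ri, RANK=un:
underlying: i-moke-fv
1. f -> v, k -> g, p -> b, t -> d / _ Z: fires at position(s) 6: imokevv
2. e -> o, i -> u / B C0 _: fires at position(s) 5: imokovv
3. 0 -> i / C _ C: inserts after position(s) 6: imokoviv
surface: imokoviv

cell CASE=ri, RANK=mi:
underlying: i-moke-an
1. f -> v, k -> g, p -> b, t -> d / _ Z: no change
2. e -> o, i -> u / B C0 _: fires at position(s) 5: imokoan
3. 0 -> i / C _ C: no change
surface: imokoan

cell CASE=fe, RANK=un:
underlying: o-moke-fv
1. f -> v, k -> g, p -> b, t -> d / _ Z: fires at position(s) 6: omokevv
2. e -> o, i -> u / B C0 _: fires at position(s) 5: omokovv
3. 0 -> i / C _ C: inserts after position(s) 6: omokoviv
surface: omokoviv

cell CASE=un, RANK=un:
underlying: ev-moke-fv
1. f -> v, k -> g, p -> b, t -> d / _ Z: fires at position(s) 7: evmokevv
2. e -> o, i -> u / B C0 _: fires at position(s) 6: evmokovv
3. 0 -> i / C _ C: inserts after position(s) 2, 7: evimokoviv
surface: evimokoviv

cell CASE=ak, RANK=mi:
underlying: snu-moke-an
1. f -> v, k -> g, p -> b, t -> d / _ Z: no change
2. e -> o, i -> u / B C0 _: fires at position(s) 7: snumokoan
3. 0 -> i / C _ C: inserts after position(s) 1: sinumokoan
surface: sinumokoan
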